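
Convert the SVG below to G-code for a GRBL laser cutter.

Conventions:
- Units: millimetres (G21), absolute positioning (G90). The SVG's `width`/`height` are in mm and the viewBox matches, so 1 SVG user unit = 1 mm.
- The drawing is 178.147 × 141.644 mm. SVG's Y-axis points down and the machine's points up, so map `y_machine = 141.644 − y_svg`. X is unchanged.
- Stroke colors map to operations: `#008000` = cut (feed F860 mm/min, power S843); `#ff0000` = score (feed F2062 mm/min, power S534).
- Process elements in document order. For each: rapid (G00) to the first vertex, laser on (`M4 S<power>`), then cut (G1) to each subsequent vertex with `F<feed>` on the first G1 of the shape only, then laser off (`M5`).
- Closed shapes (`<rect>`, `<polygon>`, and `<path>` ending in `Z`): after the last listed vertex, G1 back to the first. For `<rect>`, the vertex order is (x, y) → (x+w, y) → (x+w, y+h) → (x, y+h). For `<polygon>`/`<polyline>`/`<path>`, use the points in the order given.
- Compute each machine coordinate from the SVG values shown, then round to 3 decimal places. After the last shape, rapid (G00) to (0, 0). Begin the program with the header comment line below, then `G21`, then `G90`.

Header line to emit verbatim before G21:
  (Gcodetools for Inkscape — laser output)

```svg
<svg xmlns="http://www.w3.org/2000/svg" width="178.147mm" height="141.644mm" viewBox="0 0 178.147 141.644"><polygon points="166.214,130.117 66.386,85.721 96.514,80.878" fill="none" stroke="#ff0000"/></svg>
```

(Gcodetools for Inkscape — laser output)
G21
G90
G00 X166.214 Y11.527
M4 S534
G1 X66.386 Y55.923 F2062
G1 X96.514 Y60.766
G1 X166.214 Y11.527
M5
G00 X0.000 Y0.000

1 u = 1 mm; y_m = 141.644 − y.

[1] `<polygon>` closed polygon, #ff0000→score S534 F2062: (166.214,11.527) → (66.386,55.923) → (96.514,60.766) → (166.214,11.527) (closed)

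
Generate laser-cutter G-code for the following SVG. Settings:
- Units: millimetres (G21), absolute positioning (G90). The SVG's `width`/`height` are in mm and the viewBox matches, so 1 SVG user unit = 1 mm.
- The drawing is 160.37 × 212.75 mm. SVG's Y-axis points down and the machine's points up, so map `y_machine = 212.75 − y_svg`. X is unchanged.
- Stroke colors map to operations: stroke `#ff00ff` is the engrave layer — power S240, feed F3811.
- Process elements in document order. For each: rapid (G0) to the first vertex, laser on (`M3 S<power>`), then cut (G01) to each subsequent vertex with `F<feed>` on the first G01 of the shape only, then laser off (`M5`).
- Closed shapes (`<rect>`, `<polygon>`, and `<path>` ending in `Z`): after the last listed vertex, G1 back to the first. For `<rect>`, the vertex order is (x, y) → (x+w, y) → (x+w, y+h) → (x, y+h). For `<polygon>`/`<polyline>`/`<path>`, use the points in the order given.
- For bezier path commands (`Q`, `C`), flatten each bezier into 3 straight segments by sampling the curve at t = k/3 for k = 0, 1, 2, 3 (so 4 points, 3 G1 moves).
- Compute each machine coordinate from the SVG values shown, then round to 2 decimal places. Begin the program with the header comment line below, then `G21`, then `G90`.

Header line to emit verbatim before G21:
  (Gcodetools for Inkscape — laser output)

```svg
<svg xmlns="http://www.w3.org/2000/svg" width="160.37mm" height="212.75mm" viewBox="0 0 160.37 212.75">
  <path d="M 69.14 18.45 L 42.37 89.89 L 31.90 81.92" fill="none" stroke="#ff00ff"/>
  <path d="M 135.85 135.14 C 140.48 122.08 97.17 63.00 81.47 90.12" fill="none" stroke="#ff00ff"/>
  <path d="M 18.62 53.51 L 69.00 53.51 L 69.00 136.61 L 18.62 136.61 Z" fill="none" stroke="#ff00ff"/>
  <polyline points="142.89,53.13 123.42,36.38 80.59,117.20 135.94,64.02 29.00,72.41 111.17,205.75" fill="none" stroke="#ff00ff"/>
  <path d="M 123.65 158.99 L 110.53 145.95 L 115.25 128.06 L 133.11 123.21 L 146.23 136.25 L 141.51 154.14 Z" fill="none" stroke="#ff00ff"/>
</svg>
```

(Gcodetools for Inkscape — laser output)
G21
G90
G0 X69.14 Y194.30
M3 S240
G01 X42.37 Y122.86 F3811
G01 X31.90 Y130.83
M5
G0 X135.85 Y77.61
M3 S240
G01 X127.30 Y101.11 F3811
G01 X103.58 Y125.91
G01 X81.47 Y122.63
M5
G0 X18.62 Y159.24
M3 S240
G01 X69.00 Y159.24 F3811
G01 X69.00 Y76.14
G01 X18.62 Y76.14
G01 X18.62 Y159.24
M5
G0 X142.89 Y159.62
M3 S240
G01 X123.42 Y176.37 F3811
G01 X80.59 Y95.55
G01 X135.94 Y148.73
G01 X29.00 Y140.34
G01 X111.17 Y7.00
M5
G0 X123.65 Y53.76
M3 S240
G01 X110.53 Y66.80 F3811
G01 X115.25 Y84.69
G01 X133.11 Y89.54
G01 X146.23 Y76.50
G01 X141.51 Y58.61
G01 X123.65 Y53.76
M5

Since the viewBox matches the mm dimensions, user units are millimetres directly. The only transform is the Y-flip y_m = 212.75 − y_svg.

Shape 1 is a open polyline drawn with `<path>`. Its stroke #ff00ff means engrave at S240, F3811. After flipping Y the toolpath is (69.14,194.30) → (42.37,122.86) → (31.90,130.83).

Shape 2 is a cubic bezier drawn with `<path>`. Its stroke #ff00ff means engrave at S240, F3811. After flipping Y the toolpath is (135.85,77.61) → (127.30,101.11) → (103.58,125.91) → (81.47,122.63).

Shape 3 is a rectangle drawn with `<path>`. Its stroke #ff00ff means engrave at S240, F3811. After flipping Y the toolpath is (18.62,159.24) → (69.00,159.24) → (69.00,76.14) → (18.62,76.14) → (18.62,159.24), returning to the start.

Shape 4 is a open polyline drawn with `<polyline>`. Its stroke #ff00ff means engrave at S240, F3811. After flipping Y the toolpath is (142.89,159.62) → (123.42,176.37) → (80.59,95.55) → (135.94,148.73) → (29.00,140.34) → (111.17,7.00).

Shape 5 is a regular polygon drawn with `<path>`. Its stroke #ff00ff means engrave at S240, F3811. After flipping Y the toolpath is (123.65,53.76) → (110.53,66.80) → (115.25,84.69) → (133.11,89.54) → (146.23,76.50) → (141.51,58.61) → (123.65,53.76), returning to the start.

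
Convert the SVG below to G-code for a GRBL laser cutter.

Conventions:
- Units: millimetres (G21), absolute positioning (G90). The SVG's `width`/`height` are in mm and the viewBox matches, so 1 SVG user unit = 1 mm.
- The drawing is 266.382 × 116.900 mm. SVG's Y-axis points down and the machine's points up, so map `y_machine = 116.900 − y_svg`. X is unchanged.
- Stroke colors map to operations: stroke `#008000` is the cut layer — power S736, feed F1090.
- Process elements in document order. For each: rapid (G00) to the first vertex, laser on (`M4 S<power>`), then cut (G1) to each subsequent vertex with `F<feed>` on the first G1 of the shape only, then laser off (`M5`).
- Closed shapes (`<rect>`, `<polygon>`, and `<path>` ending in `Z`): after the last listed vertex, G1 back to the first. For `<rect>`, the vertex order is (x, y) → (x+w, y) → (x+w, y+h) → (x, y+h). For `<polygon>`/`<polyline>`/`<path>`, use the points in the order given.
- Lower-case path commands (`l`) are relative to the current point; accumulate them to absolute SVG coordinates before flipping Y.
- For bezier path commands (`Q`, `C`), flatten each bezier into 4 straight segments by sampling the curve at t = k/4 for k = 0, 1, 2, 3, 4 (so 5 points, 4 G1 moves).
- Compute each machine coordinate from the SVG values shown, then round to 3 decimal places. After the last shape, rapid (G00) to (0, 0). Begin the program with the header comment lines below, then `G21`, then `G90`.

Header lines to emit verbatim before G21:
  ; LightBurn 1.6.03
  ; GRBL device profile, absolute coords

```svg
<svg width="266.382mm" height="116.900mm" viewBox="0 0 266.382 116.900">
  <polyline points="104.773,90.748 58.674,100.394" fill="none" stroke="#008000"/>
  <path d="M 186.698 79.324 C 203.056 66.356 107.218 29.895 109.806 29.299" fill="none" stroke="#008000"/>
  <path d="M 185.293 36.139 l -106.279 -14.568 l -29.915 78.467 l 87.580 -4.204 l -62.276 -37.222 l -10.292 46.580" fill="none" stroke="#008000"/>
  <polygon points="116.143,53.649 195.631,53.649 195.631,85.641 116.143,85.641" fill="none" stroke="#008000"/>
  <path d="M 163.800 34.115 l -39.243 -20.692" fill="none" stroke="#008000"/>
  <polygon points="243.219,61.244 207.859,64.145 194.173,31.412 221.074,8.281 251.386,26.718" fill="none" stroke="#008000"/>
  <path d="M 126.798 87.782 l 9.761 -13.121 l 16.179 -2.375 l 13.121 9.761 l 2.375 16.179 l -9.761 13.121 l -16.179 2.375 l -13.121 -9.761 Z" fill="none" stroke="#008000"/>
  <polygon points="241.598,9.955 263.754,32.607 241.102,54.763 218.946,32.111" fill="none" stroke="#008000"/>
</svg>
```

Since the viewBox matches the mm dimensions, user units are millimetres directly. The only transform is the Y-flip y_m = 116.900 − y_svg.

Shape 1 is a line segment drawn with `<polyline>`. Its stroke #008000 means cut at S736, F1090. After flipping Y the toolpath is (104.773,26.152) → (58.674,16.506).

Shape 2 is a cubic bezier drawn with `<path>`. Its stroke #008000 means cut at S736, F1090. After flipping Y the toolpath is (186.698,37.576) → (181.221,50.779) → (153.416,67.228) → (123.029,81.357) → (109.806,87.601).

Shape 3 is a open polyline drawn with `<path>`. Its stroke #008000 means cut at S736, F1090. After flipping Y the toolpath is (185.293,80.761) → (79.014,95.329) → (49.099,16.862) → (136.679,21.066) → (74.403,58.288) → (64.111,11.708).

Shape 4 is a rectangle drawn with `<polygon>`. Its stroke #008000 means cut at S736, F1090. After flipping Y the toolpath is (116.143,63.251) → (195.631,63.251) → (195.631,31.259) → (116.143,31.259) → (116.143,63.251), returning to the start.

Shape 5 is a line segment drawn with `<path>`. Its stroke #008000 means cut at S736, F1090. After flipping Y the toolpath is (163.800,82.785) → (124.557,103.477).

Shape 6 is a regular polygon drawn with `<polygon>`. Its stroke #008000 means cut at S736, F1090. After flipping Y the toolpath is (243.219,55.656) → (207.859,52.755) → (194.173,85.488) → (221.074,108.619) → (251.386,90.182) → (243.219,55.656), returning to the start.

Shape 7 is a regular polygon drawn with `<path>`. Its stroke #008000 means cut at S736, F1090. After flipping Y the toolpath is (126.798,29.118) → (136.559,42.239) → (152.738,44.614) → (165.859,34.853) → (168.234,18.674) → (158.473,5.553) → (142.294,3.178) → (129.173,12.939) → (126.798,29.118), returning to the start.

Shape 8 is a regular polygon drawn with `<polygon>`. Its stroke #008000 means cut at S736, F1090. After flipping Y the toolpath is (241.598,106.945) → (263.754,84.293) → (241.102,62.137) → (218.946,84.789) → (241.598,106.945), returning to the start.

; LightBurn 1.6.03
; GRBL device profile, absolute coords
G21
G90
G00 X104.773 Y26.152
M4 S736
G1 X58.674 Y16.506 F1090
M5
G00 X186.698 Y37.576
M4 S736
G1 X181.221 Y50.779 F1090
G1 X153.416 Y67.228
G1 X123.029 Y81.357
G1 X109.806 Y87.601
M5
G00 X185.293 Y80.761
M4 S736
G1 X79.014 Y95.329 F1090
G1 X49.099 Y16.862
G1 X136.679 Y21.066
G1 X74.403 Y58.288
G1 X64.111 Y11.708
M5
G00 X116.143 Y63.251
M4 S736
G1 X195.631 Y63.251 F1090
G1 X195.631 Y31.259
G1 X116.143 Y31.259
G1 X116.143 Y63.251
M5
G00 X163.800 Y82.785
M4 S736
G1 X124.557 Y103.477 F1090
M5
G00 X243.219 Y55.656
M4 S736
G1 X207.859 Y52.755 F1090
G1 X194.173 Y85.488
G1 X221.074 Y108.619
G1 X251.386 Y90.182
G1 X243.219 Y55.656
M5
G00 X126.798 Y29.118
M4 S736
G1 X136.559 Y42.239 F1090
G1 X152.738 Y44.614
G1 X165.859 Y34.853
G1 X168.234 Y18.674
G1 X158.473 Y5.553
G1 X142.294 Y3.178
G1 X129.173 Y12.939
G1 X126.798 Y29.118
M5
G00 X241.598 Y106.945
M4 S736
G1 X263.754 Y84.293 F1090
G1 X241.102 Y62.137
G1 X218.946 Y84.789
G1 X241.598 Y106.945
M5
G00 X0.000 Y0.000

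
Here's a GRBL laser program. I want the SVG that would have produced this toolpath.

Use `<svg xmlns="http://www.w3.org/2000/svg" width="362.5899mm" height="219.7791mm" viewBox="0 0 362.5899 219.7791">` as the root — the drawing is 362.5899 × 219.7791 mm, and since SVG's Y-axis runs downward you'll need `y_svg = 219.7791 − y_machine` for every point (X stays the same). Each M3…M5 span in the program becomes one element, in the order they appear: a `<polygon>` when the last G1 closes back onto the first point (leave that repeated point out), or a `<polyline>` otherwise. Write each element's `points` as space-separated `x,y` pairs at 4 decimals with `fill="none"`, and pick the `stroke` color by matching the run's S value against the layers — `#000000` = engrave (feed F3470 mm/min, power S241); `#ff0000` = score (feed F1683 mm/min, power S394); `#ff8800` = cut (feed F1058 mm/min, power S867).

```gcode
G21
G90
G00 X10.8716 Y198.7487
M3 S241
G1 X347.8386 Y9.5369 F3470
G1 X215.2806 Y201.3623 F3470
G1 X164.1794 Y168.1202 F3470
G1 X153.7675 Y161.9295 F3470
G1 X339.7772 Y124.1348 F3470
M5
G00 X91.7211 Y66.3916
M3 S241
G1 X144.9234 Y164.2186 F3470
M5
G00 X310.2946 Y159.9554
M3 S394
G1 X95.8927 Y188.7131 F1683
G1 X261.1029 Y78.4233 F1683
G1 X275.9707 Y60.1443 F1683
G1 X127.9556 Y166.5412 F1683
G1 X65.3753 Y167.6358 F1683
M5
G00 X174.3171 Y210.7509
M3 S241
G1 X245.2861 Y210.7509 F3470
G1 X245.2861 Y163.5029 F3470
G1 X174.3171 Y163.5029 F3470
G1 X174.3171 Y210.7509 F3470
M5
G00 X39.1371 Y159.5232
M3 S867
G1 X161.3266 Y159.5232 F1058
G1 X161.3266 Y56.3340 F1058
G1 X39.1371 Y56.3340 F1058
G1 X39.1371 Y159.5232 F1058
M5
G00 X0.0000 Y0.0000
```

<svg xmlns="http://www.w3.org/2000/svg" width="362.5899mm" height="219.7791mm" viewBox="0 0 362.5899 219.7791">
  <polyline points="10.8716,21.0304 347.8386,210.2422 215.2806,18.4168 164.1794,51.6589 153.7675,57.8496 339.7772,95.6443" fill="none" stroke="#000000"/>
  <polyline points="91.7211,153.3875 144.9234,55.5605" fill="none" stroke="#000000"/>
  <polyline points="310.2946,59.8237 95.8927,31.0660 261.1029,141.3558 275.9707,159.6348 127.9556,53.2379 65.3753,52.1433" fill="none" stroke="#ff0000"/>
  <polygon points="174.3171,9.0282 245.2861,9.0282 245.2861,56.2762 174.3171,56.2762" fill="none" stroke="#000000"/>
  <polygon points="39.1371,60.2559 161.3266,60.2559 161.3266,163.4451 39.1371,163.4451" fill="none" stroke="#ff8800"/>
</svg>

Machine Y-up, SVG Y-down with viewBox height 219.7791, so y_svg = 219.7791 − y_machine; X carries over.

Run 1: the run's S241 means `#000000` (engrave). The run is open, so emit a `<polyline>` with points (Y-flipped): 10.8716,21.0304 347.8386,210.2422 215.2806,18.4168 164.1794,51.6589 153.7675,57.8496 339.7772,95.6443.

Run 2: S241 ⇒ engrave layer `#000000`. The run is open, so emit a `<polyline>` with points (Y-flipped): 91.7211,153.3875 144.9234,55.5605.

Run 3: power S394 maps to stroke `#ff0000` (score). The run is open, so emit a `<polyline>` with points (Y-flipped): 310.2946,59.8237 95.8927,31.0660 261.1029,141.3558 275.9707,159.6348 127.9556,53.2379 65.3753,52.1433.

Run 4: the run's S241 means `#000000` (engrave). The run returns to its start, so emit a `<polygon>` with points (Y-flipped): 174.3171,9.0282 245.2861,9.0282 245.2861,56.2762 174.3171,56.2762.

Run 5: S867 ⇒ cut layer `#ff8800`. The run returns to its start, so emit a `<polygon>` with points (Y-flipped): 39.1371,60.2559 161.3266,60.2559 161.3266,163.4451 39.1371,163.4451.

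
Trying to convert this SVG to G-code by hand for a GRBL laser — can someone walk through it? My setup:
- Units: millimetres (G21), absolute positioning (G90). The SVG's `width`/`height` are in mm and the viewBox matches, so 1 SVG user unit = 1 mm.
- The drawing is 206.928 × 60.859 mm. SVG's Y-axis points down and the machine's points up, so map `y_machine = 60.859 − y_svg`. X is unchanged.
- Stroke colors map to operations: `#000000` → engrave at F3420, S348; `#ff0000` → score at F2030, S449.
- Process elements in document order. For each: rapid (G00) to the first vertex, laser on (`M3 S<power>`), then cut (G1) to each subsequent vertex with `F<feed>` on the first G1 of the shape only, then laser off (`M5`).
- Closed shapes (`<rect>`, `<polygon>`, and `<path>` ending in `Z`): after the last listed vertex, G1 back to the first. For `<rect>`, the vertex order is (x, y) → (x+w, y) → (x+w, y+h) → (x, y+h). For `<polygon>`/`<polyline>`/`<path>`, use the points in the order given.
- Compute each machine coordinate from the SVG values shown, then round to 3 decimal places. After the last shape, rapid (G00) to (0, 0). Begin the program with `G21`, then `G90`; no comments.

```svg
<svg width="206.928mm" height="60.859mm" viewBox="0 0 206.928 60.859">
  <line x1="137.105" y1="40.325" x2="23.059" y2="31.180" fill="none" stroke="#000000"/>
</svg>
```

Since the viewBox matches the mm dimensions, user units are millimetres directly. The only transform is the Y-flip y_m = 60.859 − y_svg.

Shape 1 is a line segment drawn with `<line>`. Its stroke #000000 means engrave at S348, F3420. After flipping Y the toolpath is (137.105,20.534) → (23.059,29.679).

G21
G90
G00 X137.105 Y20.534
M3 S348
G1 X23.059 Y29.679 F3420
M5
G00 X0.000 Y0.000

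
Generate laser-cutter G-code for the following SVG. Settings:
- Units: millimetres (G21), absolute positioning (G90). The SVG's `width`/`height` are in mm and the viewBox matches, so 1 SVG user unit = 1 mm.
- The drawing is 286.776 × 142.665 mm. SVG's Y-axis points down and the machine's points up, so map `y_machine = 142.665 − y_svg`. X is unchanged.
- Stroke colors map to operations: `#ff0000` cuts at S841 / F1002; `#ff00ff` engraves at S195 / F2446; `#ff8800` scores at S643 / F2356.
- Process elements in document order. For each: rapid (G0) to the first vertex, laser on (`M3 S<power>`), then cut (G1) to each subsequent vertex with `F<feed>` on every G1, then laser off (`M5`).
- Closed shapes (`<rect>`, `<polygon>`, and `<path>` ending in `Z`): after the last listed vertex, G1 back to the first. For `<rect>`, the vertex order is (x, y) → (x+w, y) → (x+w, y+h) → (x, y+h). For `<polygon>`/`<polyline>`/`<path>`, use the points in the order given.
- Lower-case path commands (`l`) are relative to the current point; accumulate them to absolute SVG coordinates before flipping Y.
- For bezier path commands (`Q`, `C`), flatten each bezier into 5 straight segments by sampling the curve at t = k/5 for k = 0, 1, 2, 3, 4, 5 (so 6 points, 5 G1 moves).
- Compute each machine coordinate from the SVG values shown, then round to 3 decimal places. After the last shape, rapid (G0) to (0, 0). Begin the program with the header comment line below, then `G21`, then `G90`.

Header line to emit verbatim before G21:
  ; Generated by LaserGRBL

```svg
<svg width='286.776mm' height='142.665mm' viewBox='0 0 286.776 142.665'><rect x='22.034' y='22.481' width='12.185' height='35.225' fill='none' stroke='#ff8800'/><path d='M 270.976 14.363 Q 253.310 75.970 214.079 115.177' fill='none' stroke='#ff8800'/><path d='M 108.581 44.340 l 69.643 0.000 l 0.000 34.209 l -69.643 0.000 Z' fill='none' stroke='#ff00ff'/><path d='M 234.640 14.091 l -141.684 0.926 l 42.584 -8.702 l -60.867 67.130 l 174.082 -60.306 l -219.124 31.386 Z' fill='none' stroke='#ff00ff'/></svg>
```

Since the viewBox matches the mm dimensions, user units are millimetres directly. The only transform is the Y-flip y_m = 142.665 − y_svg.

Shape 1 is a rectangle drawn with `<rect>`. Its stroke #ff8800 means score at S643, F2356. After flipping Y the toolpath is (22.034,120.184) → (34.219,120.184) → (34.219,84.959) → (22.034,84.959) → (22.034,120.184), returning to the start.

Shape 2 is a quadratic bezier drawn with `<path>`. Its stroke #ff8800 means score at S643, F2356. After flipping Y the toolpath is (270.976,128.302) → (263.047,104.555) → (253.393,82.600) → (242.013,62.438) → (228.909,44.067) → (214.079,27.488).

Shape 3 is a rectangle drawn with `<path>`. Its stroke #ff00ff means engrave at S195, F2446. After flipping Y the toolpath is (108.581,98.325) → (178.224,98.325) → (178.224,64.116) → (108.581,64.116) → (108.581,98.325), returning to the start.

Shape 4 is a closed polygon drawn with `<path>`. Its stroke #ff00ff means engrave at S195, F2446. After flipping Y the toolpath is (234.640,128.574) → (92.956,127.648) → (135.540,136.350) → (74.673,69.220) → (248.755,129.526) → (29.631,98.140) → (234.640,128.574), returning to the start.

; Generated by LaserGRBL
G21
G90
G0 X22.034 Y120.184
M3 S643
G1 X34.219 Y120.184 F2356
G1 X34.219 Y84.959 F2356
G1 X22.034 Y84.959 F2356
G1 X22.034 Y120.184 F2356
M5
G0 X270.976 Y128.302
M3 S643
G1 X263.047 Y104.555 F2356
G1 X253.393 Y82.600 F2356
G1 X242.013 Y62.438 F2356
G1 X228.909 Y44.067 F2356
G1 X214.079 Y27.488 F2356
M5
G0 X108.581 Y98.325
M3 S195
G1 X178.224 Y98.325 F2446
G1 X178.224 Y64.116 F2446
G1 X108.581 Y64.116 F2446
G1 X108.581 Y98.325 F2446
M5
G0 X234.640 Y128.574
M3 S195
G1 X92.956 Y127.648 F2446
G1 X135.540 Y136.350 F2446
G1 X74.673 Y69.220 F2446
G1 X248.755 Y129.526 F2446
G1 X29.631 Y98.140 F2446
G1 X234.640 Y128.574 F2446
M5
G0 X0.000 Y0.000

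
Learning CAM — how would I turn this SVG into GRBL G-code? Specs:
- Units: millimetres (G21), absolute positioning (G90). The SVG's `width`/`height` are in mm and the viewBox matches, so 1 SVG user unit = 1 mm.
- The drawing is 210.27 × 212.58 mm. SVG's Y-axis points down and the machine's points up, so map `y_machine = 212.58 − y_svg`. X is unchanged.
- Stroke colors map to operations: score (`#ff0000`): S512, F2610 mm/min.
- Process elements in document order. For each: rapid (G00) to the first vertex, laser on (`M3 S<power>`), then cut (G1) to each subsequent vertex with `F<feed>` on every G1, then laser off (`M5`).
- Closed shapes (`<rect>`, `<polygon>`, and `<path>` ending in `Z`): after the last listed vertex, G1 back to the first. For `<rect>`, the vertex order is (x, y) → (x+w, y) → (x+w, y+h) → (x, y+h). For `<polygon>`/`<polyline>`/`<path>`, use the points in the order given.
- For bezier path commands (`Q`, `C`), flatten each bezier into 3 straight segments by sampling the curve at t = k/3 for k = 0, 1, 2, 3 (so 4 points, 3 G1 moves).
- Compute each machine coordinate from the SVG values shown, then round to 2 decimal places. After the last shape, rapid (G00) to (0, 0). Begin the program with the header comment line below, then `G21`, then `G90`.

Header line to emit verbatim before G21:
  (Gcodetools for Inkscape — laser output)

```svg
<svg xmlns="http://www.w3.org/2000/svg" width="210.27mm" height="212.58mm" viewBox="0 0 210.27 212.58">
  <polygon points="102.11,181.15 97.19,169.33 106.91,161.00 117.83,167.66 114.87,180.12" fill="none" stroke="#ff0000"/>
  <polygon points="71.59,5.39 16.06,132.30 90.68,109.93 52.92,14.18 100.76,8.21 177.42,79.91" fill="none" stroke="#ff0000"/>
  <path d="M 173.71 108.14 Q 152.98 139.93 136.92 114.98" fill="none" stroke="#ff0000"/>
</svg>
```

(Gcodetools for Inkscape — laser output)
G21
G90
G00 X102.11 Y31.43
M3 S512
G1 X97.19 Y43.25 F2610
G1 X106.91 Y51.58 F2610
G1 X117.83 Y44.92 F2610
G1 X114.87 Y32.46 F2610
G1 X102.11 Y31.43 F2610
M5
G00 X71.59 Y207.19
M3 S512
G1 X16.06 Y80.28 F2610
G1 X90.68 Y102.65 F2610
G1 X52.92 Y198.40 F2610
G1 X100.76 Y204.37 F2610
G1 X177.42 Y132.67 F2610
G1 X71.59 Y207.19 F2610
M5
G00 X173.71 Y104.44
M3 S512
G1 X160.41 Y89.55 F2610
G1 X148.15 Y87.27 F2610
G1 X136.92 Y97.60 F2610
M5
G00 X0.00 Y0.00

Since the viewBox matches the mm dimensions, user units are millimetres directly. The only transform is the Y-flip y_m = 212.58 − y_svg.

Shape 1 is a regular polygon drawn with `<polygon>`. Its stroke #ff0000 means score at S512, F2610. After flipping Y the toolpath is (102.11,31.43) → (97.19,43.25) → (106.91,51.58) → (117.83,44.92) → (114.87,32.46) → (102.11,31.43), returning to the start.

Shape 2 is a closed polygon drawn with `<polygon>`. Its stroke #ff0000 means score at S512, F2610. After flipping Y the toolpath is (71.59,207.19) → (16.06,80.28) → (90.68,102.65) → (52.92,198.40) → (100.76,204.37) → (177.42,132.67) → (71.59,207.19), returning to the start.

Shape 3 is a quadratic bezier drawn with `<path>`. Its stroke #ff0000 means score at S512, F2610. After flipping Y the toolpath is (173.71,104.44) → (160.41,89.55) → (148.15,87.27) → (136.92,97.60).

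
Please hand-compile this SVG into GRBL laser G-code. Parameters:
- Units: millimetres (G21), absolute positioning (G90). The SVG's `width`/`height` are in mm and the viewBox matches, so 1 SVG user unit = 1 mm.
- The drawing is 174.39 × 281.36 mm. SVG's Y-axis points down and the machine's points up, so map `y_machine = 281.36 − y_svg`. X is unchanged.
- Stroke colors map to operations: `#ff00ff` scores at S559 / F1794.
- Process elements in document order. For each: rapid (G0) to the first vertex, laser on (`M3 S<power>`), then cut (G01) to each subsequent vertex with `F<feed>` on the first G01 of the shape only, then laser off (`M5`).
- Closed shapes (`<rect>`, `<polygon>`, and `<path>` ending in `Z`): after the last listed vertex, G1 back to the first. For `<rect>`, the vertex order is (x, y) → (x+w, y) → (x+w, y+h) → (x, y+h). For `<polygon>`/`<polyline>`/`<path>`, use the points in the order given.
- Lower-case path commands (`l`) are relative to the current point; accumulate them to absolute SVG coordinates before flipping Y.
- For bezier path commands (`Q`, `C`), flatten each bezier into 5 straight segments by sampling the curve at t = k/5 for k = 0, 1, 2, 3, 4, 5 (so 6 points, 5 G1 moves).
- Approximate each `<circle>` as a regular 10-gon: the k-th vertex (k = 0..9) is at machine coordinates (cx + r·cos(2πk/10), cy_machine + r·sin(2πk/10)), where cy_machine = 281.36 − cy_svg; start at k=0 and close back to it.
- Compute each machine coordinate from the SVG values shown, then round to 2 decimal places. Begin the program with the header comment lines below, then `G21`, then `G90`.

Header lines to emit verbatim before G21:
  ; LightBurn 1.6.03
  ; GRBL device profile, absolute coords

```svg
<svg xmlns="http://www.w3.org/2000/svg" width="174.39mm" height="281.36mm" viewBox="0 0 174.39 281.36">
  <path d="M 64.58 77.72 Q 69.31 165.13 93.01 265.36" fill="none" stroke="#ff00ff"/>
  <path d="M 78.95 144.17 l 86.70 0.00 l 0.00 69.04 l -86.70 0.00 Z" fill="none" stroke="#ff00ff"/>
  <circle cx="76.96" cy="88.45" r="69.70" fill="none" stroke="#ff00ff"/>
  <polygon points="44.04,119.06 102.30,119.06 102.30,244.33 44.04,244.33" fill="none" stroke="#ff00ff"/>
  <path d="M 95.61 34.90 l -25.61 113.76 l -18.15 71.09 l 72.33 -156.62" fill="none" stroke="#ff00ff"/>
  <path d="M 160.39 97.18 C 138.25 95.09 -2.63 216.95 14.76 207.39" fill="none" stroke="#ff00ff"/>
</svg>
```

viewBox `0 0 174.39 281.36` with mm width/height → 1 unit = 1 mm. Flip: y_m = 281.36 − y_svg.

**Shape 1** — `<path>` quadratic bezier, stroke `#ff00ff` → score (S559, F1794). Control points (SVG): P0=(64.58,77.72), P1=(69.31,165.13), P2=(93.01,265.36); sampled at t=k/5. Machine vertices: (64.58,203.64) → (67.23,168.16) → (71.40,131.66) → (77.09,94.13) → (84.29,55.58) → (93.01,16.00). Open path.

**Shape 2** — `<path>` rectangle, stroke `#ff00ff` → score (S559, F1794). Machine vertices: (78.95,137.19) → (165.65,137.19) → (165.65,68.15) → (78.95,68.15) → (78.95,137.19). Closed: final G1 returns to the first vertex.

**Shape 3** — `<circle>` circle, stroke `#ff00ff` → score (S559, F1794). Machine vertices: (146.66,192.91) → (133.35,233.88) → (98.50,259.20) → (55.42,259.20) → (20.57,233.88) → (7.26,192.91) → (20.57,151.94) → (55.42,126.62) → (98.50,126.62) → (133.35,151.94) → (146.66,192.91). Closed: final G1 returns to the first vertex.

**Shape 4** — `<polygon>` rectangle, stroke `#ff00ff` → score (S559, F1794). Machine vertices: (44.04,162.30) → (102.30,162.30) → (102.30,37.03) → (44.04,37.03) → (44.04,162.30). Closed: final G1 returns to the first vertex.

**Shape 5** — `<path>` open polyline, stroke `#ff00ff` → score (S559, F1794). Machine vertices: (95.61,246.46) → (70.00,132.70) → (51.85,61.61) → (124.18,218.23). Open path.

**Shape 6** — `<path>` cubic bezier, stroke `#ff00ff` → score (S559, F1794). Control points (SVG): P0=(160.39,97.18), P1=(138.25,95.09), P2=(-2.63,216.95), P3=(14.76,207.39); sampled at t=k/5. Machine vertices: (160.39,184.18) → (135.07,172.60) → (94.56,143.54) → (52.13,109.24) → (21.10,81.96) → (14.76,73.97). Open path.

; LightBurn 1.6.03
; GRBL device profile, absolute coords
G21
G90
G0 X64.58 Y203.64
M3 S559
G01 X67.23 Y168.16 F1794
G01 X71.40 Y131.66
G01 X77.09 Y94.13
G01 X84.29 Y55.58
G01 X93.01 Y16.00
M5
G0 X78.95 Y137.19
M3 S559
G01 X165.65 Y137.19 F1794
G01 X165.65 Y68.15
G01 X78.95 Y68.15
G01 X78.95 Y137.19
M5
G0 X146.66 Y192.91
M3 S559
G01 X133.35 Y233.88 F1794
G01 X98.50 Y259.20
G01 X55.42 Y259.20
G01 X20.57 Y233.88
G01 X7.26 Y192.91
G01 X20.57 Y151.94
G01 X55.42 Y126.62
G01 X98.50 Y126.62
G01 X133.35 Y151.94
G01 X146.66 Y192.91
M5
G0 X44.04 Y162.30
M3 S559
G01 X102.30 Y162.30 F1794
G01 X102.30 Y37.03
G01 X44.04 Y37.03
G01 X44.04 Y162.30
M5
G0 X95.61 Y246.46
M3 S559
G01 X70.00 Y132.70 F1794
G01 X51.85 Y61.61
G01 X124.18 Y218.23
M5
G0 X160.39 Y184.18
M3 S559
G01 X135.07 Y172.60 F1794
G01 X94.56 Y143.54
G01 X52.13 Y109.24
G01 X21.10 Y81.96
G01 X14.76 Y73.97
M5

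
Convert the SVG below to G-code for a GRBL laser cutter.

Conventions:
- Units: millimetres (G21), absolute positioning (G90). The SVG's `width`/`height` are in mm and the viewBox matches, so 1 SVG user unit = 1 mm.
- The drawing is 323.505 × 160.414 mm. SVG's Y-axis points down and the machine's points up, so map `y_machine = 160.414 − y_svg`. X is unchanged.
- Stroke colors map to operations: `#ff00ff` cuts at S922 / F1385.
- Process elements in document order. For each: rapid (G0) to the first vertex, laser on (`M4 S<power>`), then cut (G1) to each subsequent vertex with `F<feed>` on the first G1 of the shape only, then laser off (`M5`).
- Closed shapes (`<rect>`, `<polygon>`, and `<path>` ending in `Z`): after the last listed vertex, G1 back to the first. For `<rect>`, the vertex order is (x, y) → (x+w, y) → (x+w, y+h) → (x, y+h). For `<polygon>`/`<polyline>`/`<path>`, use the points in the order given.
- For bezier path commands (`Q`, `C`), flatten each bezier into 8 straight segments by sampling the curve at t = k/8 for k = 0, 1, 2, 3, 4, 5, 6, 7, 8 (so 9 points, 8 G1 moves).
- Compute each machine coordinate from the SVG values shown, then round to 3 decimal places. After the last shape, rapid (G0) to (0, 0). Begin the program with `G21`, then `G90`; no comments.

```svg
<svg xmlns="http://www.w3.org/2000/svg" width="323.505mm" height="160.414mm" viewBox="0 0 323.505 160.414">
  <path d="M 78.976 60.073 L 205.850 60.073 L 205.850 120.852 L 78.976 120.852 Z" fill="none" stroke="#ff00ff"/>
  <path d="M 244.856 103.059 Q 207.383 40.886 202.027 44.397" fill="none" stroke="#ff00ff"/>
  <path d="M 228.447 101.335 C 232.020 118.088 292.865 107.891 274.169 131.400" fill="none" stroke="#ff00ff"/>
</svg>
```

Since the viewBox matches the mm dimensions, user units are millimetres directly. The only transform is the Y-flip y_m = 160.414 − y_svg.

Shape 1 is a rectangle drawn with `<path>`. Its stroke #ff00ff means cut at S922, F1385. After flipping Y the toolpath is (78.976,100.341) → (205.850,100.341) → (205.850,39.562) → (78.976,39.562) → (78.976,100.341), returning to the start.

Shape 2 is a quadratic bezier drawn with `<path>`. Its stroke #ff00ff means cut at S922, F1385. After flipping Y the toolpath is (244.856,57.355) → (235.990,71.872) → (228.127,84.336) → (221.268,94.748) → (215.412,103.107) → (210.560,109.413) → (206.712,113.667) → (203.868,115.868) → (202.027,116.017).

Shape 3 is a cubic bezier drawn with `<path>`. Its stroke #ff00ff means cut at S922, F1385. After flipping Y the toolpath is (228.447,59.079) → (232.204,53.941) → (239.728,50.620) → (249.414,48.403) → (259.659,46.580) → (268.860,44.441) → (275.415,41.274) → (277.719,36.368) → (274.169,29.014).

G21
G90
G0 X78.976 Y100.341
M4 S922
G1 X205.850 Y100.341 F1385
G1 X205.850 Y39.562
G1 X78.976 Y39.562
G1 X78.976 Y100.341
M5
G0 X244.856 Y57.355
M4 S922
G1 X235.990 Y71.872 F1385
G1 X228.127 Y84.336
G1 X221.268 Y94.748
G1 X215.412 Y103.107
G1 X210.560 Y109.413
G1 X206.712 Y113.667
G1 X203.868 Y115.868
G1 X202.027 Y116.017
M5
G0 X228.447 Y59.079
M4 S922
G1 X232.204 Y53.941 F1385
G1 X239.728 Y50.620
G1 X249.414 Y48.403
G1 X259.659 Y46.580
G1 X268.860 Y44.441
G1 X275.415 Y41.274
G1 X277.719 Y36.368
G1 X274.169 Y29.014
M5
G0 X0.000 Y0.000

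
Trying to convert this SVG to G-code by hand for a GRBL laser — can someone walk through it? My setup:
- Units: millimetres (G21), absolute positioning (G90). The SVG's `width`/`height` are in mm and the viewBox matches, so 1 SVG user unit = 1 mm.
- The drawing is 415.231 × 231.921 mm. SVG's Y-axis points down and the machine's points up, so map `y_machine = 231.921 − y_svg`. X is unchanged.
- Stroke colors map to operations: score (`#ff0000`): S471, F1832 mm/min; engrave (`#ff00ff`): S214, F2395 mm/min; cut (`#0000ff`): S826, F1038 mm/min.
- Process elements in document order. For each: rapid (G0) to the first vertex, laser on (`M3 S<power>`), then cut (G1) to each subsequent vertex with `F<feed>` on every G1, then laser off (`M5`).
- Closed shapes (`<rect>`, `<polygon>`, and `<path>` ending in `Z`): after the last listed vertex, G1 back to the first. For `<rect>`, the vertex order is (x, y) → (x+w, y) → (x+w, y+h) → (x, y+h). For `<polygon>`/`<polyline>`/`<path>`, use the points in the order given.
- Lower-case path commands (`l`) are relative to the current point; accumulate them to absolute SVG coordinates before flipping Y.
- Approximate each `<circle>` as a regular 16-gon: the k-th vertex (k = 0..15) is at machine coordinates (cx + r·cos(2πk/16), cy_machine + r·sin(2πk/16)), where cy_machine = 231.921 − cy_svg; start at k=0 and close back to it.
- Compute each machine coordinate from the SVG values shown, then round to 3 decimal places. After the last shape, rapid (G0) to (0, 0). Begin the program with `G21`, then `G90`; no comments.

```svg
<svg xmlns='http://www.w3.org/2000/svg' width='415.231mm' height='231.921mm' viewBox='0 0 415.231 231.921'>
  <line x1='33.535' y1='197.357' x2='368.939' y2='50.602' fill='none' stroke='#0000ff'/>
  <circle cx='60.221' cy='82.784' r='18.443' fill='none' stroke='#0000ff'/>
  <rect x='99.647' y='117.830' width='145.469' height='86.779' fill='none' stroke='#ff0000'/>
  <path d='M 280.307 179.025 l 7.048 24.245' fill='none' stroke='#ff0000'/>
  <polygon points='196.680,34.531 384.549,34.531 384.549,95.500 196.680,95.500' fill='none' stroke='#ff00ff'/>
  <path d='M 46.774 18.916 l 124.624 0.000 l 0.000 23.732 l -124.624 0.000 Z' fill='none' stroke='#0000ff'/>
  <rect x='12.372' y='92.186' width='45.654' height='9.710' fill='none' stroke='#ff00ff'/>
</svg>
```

1 u = 1 mm; y_m = 231.921 − y.

[1] `<line>` line segment, #0000ff→cut S826 F1038: (33.535,34.564) → (368.939,181.319)

[2] `<circle>` circle, #0000ff→cut S826 F1038: (78.664,149.137) → (77.260,156.195) → (73.262,162.178) → (67.279,166.176) → (60.221,167.580) → (53.163,166.176) → (47.180,162.178) → (43.182,156.195) → (41.778,149.137) → (43.182,142.079) → (47.180,136.096) → (53.163,132.098) → (60.221,130.694) → (67.279,132.098) → (73.262,136.096) → (77.260,142.079) → (78.664,149.137) (closed)

[3] `<rect>` rectangle, #ff0000→score S471 F1832: (99.647,114.091) → (245.116,114.091) → (245.116,27.312) → (99.647,27.312) → (99.647,114.091) (closed)

[4] `<path>` line segment, #ff0000→score S471 F1832: (280.307,52.896) → (287.355,28.651)

[5] `<polygon>` rectangle, #ff00ff→engrave S214 F2395: (196.680,197.390) → (384.549,197.390) → (384.549,136.421) → (196.680,136.421) → (196.680,197.390) (closed)

[6] `<path>` rectangle, #0000ff→cut S826 F1038: (46.774,213.005) → (171.398,213.005) → (171.398,189.273) → (46.774,189.273) → (46.774,213.005) (closed)

[7] `<rect>` rectangle, #ff00ff→engrave S214 F2395: (12.372,139.735) → (58.026,139.735) → (58.026,130.025) → (12.372,130.025) → (12.372,139.735) (closed)

G21
G90
G0 X33.535 Y34.564
M3 S826
G1 X368.939 Y181.319 F1038
M5
G0 X78.664 Y149.137
M3 S826
G1 X77.260 Y156.195 F1038
G1 X73.262 Y162.178 F1038
G1 X67.279 Y166.176 F1038
G1 X60.221 Y167.580 F1038
G1 X53.163 Y166.176 F1038
G1 X47.180 Y162.178 F1038
G1 X43.182 Y156.195 F1038
G1 X41.778 Y149.137 F1038
G1 X43.182 Y142.079 F1038
G1 X47.180 Y136.096 F1038
G1 X53.163 Y132.098 F1038
G1 X60.221 Y130.694 F1038
G1 X67.279 Y132.098 F1038
G1 X73.262 Y136.096 F1038
G1 X77.260 Y142.079 F1038
G1 X78.664 Y149.137 F1038
M5
G0 X99.647 Y114.091
M3 S471
G1 X245.116 Y114.091 F1832
G1 X245.116 Y27.312 F1832
G1 X99.647 Y27.312 F1832
G1 X99.647 Y114.091 F1832
M5
G0 X280.307 Y52.896
M3 S471
G1 X287.355 Y28.651 F1832
M5
G0 X196.680 Y197.390
M3 S214
G1 X384.549 Y197.390 F2395
G1 X384.549 Y136.421 F2395
G1 X196.680 Y136.421 F2395
G1 X196.680 Y197.390 F2395
M5
G0 X46.774 Y213.005
M3 S826
G1 X171.398 Y213.005 F1038
G1 X171.398 Y189.273 F1038
G1 X46.774 Y189.273 F1038
G1 X46.774 Y213.005 F1038
M5
G0 X12.372 Y139.735
M3 S214
G1 X58.026 Y139.735 F2395
G1 X58.026 Y130.025 F2395
G1 X12.372 Y130.025 F2395
G1 X12.372 Y139.735 F2395
M5
G0 X0.000 Y0.000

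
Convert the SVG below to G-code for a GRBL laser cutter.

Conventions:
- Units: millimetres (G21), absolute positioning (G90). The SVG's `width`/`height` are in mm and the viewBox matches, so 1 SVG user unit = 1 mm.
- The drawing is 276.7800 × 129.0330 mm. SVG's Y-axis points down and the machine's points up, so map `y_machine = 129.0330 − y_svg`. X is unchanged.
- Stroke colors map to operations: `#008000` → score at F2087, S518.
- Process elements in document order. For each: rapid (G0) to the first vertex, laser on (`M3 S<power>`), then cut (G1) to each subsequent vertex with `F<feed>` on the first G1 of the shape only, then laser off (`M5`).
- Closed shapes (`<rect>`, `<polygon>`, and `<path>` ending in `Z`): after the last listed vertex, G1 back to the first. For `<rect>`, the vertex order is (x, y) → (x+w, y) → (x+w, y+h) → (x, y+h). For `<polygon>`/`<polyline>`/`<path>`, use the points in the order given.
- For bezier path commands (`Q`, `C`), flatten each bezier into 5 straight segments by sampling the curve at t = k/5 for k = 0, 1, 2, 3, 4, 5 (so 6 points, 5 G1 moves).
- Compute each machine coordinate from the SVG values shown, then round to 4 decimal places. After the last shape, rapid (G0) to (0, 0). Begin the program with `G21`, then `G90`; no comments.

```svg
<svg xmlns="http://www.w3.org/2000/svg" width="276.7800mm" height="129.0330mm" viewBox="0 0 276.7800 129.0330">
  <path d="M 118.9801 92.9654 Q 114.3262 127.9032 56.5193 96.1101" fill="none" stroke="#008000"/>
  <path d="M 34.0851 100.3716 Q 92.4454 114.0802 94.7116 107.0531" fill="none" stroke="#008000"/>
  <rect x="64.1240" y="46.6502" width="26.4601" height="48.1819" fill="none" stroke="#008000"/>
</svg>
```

G21
G90
G0 X118.9801 Y36.0676
M3 S518
G1 X114.9924 Y24.7617 F2087
G1 X106.7525 Y18.7943
G1 X94.2603 Y18.1654
G1 X77.5159 Y22.8749
G1 X56.5193 Y32.9229
M5
G0 X34.0851 Y28.6614
M3 S518
G1 X55.1855 Y24.0074 F2087
G1 X71.7983 Y21.0122
G1 X83.9236 Y19.6759
G1 X91.5614 Y19.9985
G1 X94.7116 Y21.9799
M5
G0 X64.1240 Y82.3828
M3 S518
G1 X90.5841 Y82.3828 F2087
G1 X90.5841 Y34.2009
G1 X64.1240 Y34.2009
G1 X64.1240 Y82.3828
M5
G0 X0.0000 Y0.0000

viewBox `0 0 276.7800 129.0330` with mm width/height → 1 unit = 1 mm. Flip: y_m = 129.0330 − y_svg.

**Shape 1** — `<path>` quadratic bezier, stroke `#008000` → score (S518, F2087). Control points (SVG): P0=(118.9801,92.9654), P1=(114.3262,127.9032), P2=(56.5193,96.1101); sampled at t=k/5. Machine vertices: (118.9801,36.0676) → (114.9924,24.7617) → (106.7525,18.7943) → (94.2603,18.1654) → (77.5159,22.8749) → (56.5193,32.9229). Open path.

**Shape 2** — `<path>` quadratic bezier, stroke `#008000` → score (S518, F2087). Control points (SVG): P0=(34.0851,100.3716), P1=(92.4454,114.0802), P2=(94.7116,107.0531); sampled at t=k/5. Machine vertices: (34.0851,28.6614) → (55.1855,24.0074) → (71.7983,21.0122) → (83.9236,19.6759) → (91.5614,19.9985) → (94.7116,21.9799). Open path.

**Shape 3** — `<rect>` rectangle, stroke `#008000` → score (S518, F2087). Machine vertices: (64.1240,82.3828) → (90.5841,82.3828) → (90.5841,34.2009) → (64.1240,34.2009) → (64.1240,82.3828). Closed: final G1 returns to the first vertex.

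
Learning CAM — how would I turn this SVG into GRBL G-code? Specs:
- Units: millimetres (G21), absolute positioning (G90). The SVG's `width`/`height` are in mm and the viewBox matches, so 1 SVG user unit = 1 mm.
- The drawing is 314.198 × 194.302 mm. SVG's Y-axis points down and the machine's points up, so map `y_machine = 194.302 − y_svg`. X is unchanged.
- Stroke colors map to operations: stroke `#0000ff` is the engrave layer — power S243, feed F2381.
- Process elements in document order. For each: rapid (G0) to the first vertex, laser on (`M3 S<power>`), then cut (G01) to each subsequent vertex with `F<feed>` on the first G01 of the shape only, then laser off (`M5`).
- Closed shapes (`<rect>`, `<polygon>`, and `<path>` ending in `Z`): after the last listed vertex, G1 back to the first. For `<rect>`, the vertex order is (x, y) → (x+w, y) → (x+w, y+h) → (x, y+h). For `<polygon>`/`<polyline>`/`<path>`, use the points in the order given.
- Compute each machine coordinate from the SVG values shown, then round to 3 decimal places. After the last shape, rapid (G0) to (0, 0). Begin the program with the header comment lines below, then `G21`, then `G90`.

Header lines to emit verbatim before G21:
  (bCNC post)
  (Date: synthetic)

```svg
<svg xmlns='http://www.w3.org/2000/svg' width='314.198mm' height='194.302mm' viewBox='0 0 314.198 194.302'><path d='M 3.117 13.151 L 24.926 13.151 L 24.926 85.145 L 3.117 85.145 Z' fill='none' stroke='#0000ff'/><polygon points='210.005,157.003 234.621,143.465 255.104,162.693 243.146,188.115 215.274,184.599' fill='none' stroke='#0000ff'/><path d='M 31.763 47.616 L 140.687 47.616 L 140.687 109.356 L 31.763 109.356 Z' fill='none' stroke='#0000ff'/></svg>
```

Since the viewBox matches the mm dimensions, user units are millimetres directly. The only transform is the Y-flip y_m = 194.302 − y_svg.

Shape 1 is a rectangle drawn with `<path>`. Its stroke #0000ff means engrave at S243, F2381. After flipping Y the toolpath is (3.117,181.151) → (24.926,181.151) → (24.926,109.157) → (3.117,109.157) → (3.117,181.151), returning to the start.

Shape 2 is a regular polygon drawn with `<polygon>`. Its stroke #0000ff means engrave at S243, F2381. After flipping Y the toolpath is (210.005,37.299) → (234.621,50.837) → (255.104,31.609) → (243.146,6.187) → (215.274,9.703) → (210.005,37.299), returning to the start.

Shape 3 is a rectangle drawn with `<path>`. Its stroke #0000ff means engrave at S243, F2381. After flipping Y the toolpath is (31.763,146.686) → (140.687,146.686) → (140.687,84.946) → (31.763,84.946) → (31.763,146.686), returning to the start.

(bCNC post)
(Date: synthetic)
G21
G90
G0 X3.117 Y181.151
M3 S243
G01 X24.926 Y181.151 F2381
G01 X24.926 Y109.157
G01 X3.117 Y109.157
G01 X3.117 Y181.151
M5
G0 X210.005 Y37.299
M3 S243
G01 X234.621 Y50.837 F2381
G01 X255.104 Y31.609
G01 X243.146 Y6.187
G01 X215.274 Y9.703
G01 X210.005 Y37.299
M5
G0 X31.763 Y146.686
M3 S243
G01 X140.687 Y146.686 F2381
G01 X140.687 Y84.946
G01 X31.763 Y84.946
G01 X31.763 Y146.686
M5
G0 X0.000 Y0.000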